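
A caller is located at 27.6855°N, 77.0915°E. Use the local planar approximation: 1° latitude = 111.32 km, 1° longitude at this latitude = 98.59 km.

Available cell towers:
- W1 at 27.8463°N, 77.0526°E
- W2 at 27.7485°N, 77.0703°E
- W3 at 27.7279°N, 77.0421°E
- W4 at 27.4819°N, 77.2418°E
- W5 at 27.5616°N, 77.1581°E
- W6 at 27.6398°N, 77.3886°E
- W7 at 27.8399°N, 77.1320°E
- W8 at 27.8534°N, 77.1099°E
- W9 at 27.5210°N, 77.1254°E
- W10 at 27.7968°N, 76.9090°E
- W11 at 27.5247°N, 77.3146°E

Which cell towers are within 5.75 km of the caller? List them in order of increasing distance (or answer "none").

none

Distances from 27.6855°N, 77.0915°E:
W1: 18.3065 km
W2: 7.3180 km
W3: 6.7822 km
W4: 27.0789 km
W5: 15.2757 km
W6: 29.7296 km
W7: 17.6455 km
W8: 18.7785 km
W9: 18.6146 km
W10: 21.8460 km
W11: 28.3587 km
Threshold 5.75 km: none within range.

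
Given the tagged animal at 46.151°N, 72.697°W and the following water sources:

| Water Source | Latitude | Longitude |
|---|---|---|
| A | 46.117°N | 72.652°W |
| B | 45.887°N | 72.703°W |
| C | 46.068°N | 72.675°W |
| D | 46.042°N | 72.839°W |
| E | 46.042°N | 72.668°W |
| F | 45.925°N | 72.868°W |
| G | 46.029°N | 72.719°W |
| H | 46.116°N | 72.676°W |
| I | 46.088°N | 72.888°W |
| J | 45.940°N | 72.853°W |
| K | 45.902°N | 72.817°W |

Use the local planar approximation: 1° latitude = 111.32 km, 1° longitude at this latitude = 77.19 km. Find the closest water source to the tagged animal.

H

Distances from 46.151°N, 72.697°W:
A: √((-0.034·111.32)² + (0.045·77.19)²) = √(14.32532 + 12.06555) = 5.137 km
B: √((-0.264·111.32)² + (-0.006·77.19)²) = √(863.68276 + 0.21450) = 29.392 km
C: √((-0.083·111.32)² + (0.022·77.19)²) = √(85.36947 + 2.88382) = 9.394 km
D: √((-0.109·111.32)² + (-0.142·77.19)²) = √(147.23104 + 120.14308) = 16.352 km
E: √((-0.109·111.32)² + (0.029·77.19)²) = √(147.23104 + 5.01093) = 12.339 km
F: √((-0.226·111.32)² + (-0.171·77.19)²) = √(632.94107 + 174.22654) = 28.411 km
G: √((-0.122·111.32)² + (-0.022·77.19)²) = √(184.44465 + 2.88382) = 13.687 km
H: √((-0.035·111.32)² + (0.021·77.19)²) = √(15.18037 + 2.62761) = 4.220 km
I: √((-0.063·111.32)² + (-0.191·77.19)²) = √(49.18441 + 217.36460) = 16.326 km
J: √((-0.211·111.32)² + (-0.156·77.19)²) = √(551.71057 + 145.00109) = 26.395 km
K: √((-0.249·111.32)² + (-0.120·77.19)²) = √(768.32522 + 85.79946) = 29.225 km
Minimum: H at 4.220 km.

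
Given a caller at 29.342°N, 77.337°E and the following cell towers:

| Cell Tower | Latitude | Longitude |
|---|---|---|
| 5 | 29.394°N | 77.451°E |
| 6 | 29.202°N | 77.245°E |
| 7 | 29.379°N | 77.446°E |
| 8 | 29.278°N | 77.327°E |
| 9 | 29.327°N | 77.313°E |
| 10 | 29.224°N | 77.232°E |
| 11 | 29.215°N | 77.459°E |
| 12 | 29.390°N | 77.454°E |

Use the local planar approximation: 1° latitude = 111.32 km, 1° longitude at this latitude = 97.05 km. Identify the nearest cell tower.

Distances from 29.342°N, 77.337°E:
5: 12.487 km
6: 17.961 km
7: 11.352 km
8: 7.190 km
9: 2.866 km
10: 16.625 km
11: 18.441 km
12: 12.549 km
Minimum: 9 at 2.866 km.

9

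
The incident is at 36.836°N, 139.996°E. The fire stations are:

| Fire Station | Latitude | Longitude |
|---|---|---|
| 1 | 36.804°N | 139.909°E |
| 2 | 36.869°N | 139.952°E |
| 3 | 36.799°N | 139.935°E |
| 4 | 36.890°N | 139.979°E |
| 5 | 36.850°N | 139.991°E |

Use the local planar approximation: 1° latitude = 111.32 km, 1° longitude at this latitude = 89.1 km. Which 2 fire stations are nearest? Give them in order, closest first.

Distances from 36.836°N, 139.996°E:
1: 8.531 km
2: 5.373 km
3: 6.819 km
4: 6.199 km
5: 1.621 km
Sorted: 5 (1.621 km) < 2 (5.373 km) < 4 (6.199 km) < 3 (6.819 km) < …

5, 2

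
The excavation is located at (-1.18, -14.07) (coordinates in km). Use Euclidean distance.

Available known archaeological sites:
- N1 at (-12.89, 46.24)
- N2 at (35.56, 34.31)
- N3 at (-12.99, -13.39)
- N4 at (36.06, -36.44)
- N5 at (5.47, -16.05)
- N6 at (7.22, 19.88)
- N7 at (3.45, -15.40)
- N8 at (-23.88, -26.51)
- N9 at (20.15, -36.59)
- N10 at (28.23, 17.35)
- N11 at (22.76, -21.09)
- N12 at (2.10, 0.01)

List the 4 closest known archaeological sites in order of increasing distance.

N7, N5, N3, N12

Distances from (-1.18, -14.07):
N1: √((-11.71)² + (60.31)²) = √(137.1241 + 3637.2961) = 61.44 km
N2: √((36.74)² + (48.38)²) = √(1349.8276 + 2340.6244) = 60.75 km
N3: √((-11.81)² + (0.68)²) = √(139.4761 + 0.4624) = 11.83 km
N4: √((37.24)² + (-22.37)²) = √(1386.8176 + 500.4169) = 43.44 km
N5: √((6.65)² + (-1.98)²) = √(44.2225 + 3.9204) = 6.94 km
N6: √((8.40)² + (33.95)²) = √(70.5600 + 1152.6025) = 34.97 km
N7: √((4.63)² + (-1.33)²) = √(21.4369 + 1.7689) = 4.82 km
N8: √((-22.70)² + (-12.44)²) = √(515.2900 + 154.7536) = 25.89 km
N9: √((21.33)² + (-22.52)²) = √(454.9689 + 507.1504) = 31.02 km
N10: √((29.41)² + (31.42)²) = √(864.9481 + 987.2164) = 43.04 km
N11: √((23.94)² + (-7.02)²) = √(573.1236 + 49.2804) = 24.95 km
N12: √((3.28)² + (14.08)²) = √(10.7584 + 198.2464) = 14.46 km
Sorted: N7 (4.82 km) < N5 (6.94 km) < N3 (11.83 km) < N12 (14.46 km) < N11 (24.95 km) < N8 (25.89 km) < …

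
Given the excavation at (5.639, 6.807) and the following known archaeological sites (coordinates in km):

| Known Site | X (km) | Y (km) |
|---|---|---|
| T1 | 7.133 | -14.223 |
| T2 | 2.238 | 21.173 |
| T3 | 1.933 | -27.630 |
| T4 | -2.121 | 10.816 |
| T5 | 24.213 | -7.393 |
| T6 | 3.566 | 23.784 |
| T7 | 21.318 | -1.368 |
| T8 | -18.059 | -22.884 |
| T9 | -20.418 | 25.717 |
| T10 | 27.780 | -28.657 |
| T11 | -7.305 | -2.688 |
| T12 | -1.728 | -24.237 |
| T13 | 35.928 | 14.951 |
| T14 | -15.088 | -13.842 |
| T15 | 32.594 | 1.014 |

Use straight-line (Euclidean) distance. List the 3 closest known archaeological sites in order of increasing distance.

T4, T2, T11

Distances from (5.639, 6.807):
T1: √((1.494)² + (-21.030)²) = √(2.23204 + 442.26090) = 21.083 km
T2: √((-3.401)² + (14.366)²) = √(11.56680 + 206.38196) = 14.763 km
T3: √((-3.706)² + (-34.437)²) = √(13.73444 + 1185.90697) = 34.636 km
T4: √((-7.760)² + (4.009)²) = √(60.21760 + 16.07208) = 8.734 km
T5: √((18.574)² + (-14.200)²) = √(344.99348 + 201.64000) = 23.380 km
T6: √((-2.073)² + (16.977)²) = √(4.29733 + 288.21853) = 17.103 km
T7: √((15.679)² + (-8.175)²) = √(245.83104 + 66.83063) = 17.682 km
T8: √((-23.698)² + (-29.691)²) = √(561.59520 + 881.55548) = 37.989 km
T9: √((-26.057)² + (18.910)²) = √(678.96725 + 357.58810) = 32.196 km
T10: √((22.141)² + (-35.464)²) = √(490.22388 + 1257.69530) = 41.808 km
T11: √((-12.944)² + (-9.495)²) = √(167.54714 + 90.15503) = 16.053 km
T12: √((-7.367)² + (-31.044)²) = √(54.27269 + 963.72994) = 31.906 km
T13: √((30.289)² + (8.144)²) = √(917.42352 + 66.32474) = 31.365 km
T14: √((-20.727)² + (-20.649)²) = √(429.60853 + 426.38120) = 29.257 km
T15: √((26.955)² + (-5.793)²) = √(726.57203 + 33.55885) = 27.570 km
Sorted: T4 (8.734 km) < T2 (14.763 km) < T11 (16.053 km) < T6 (17.103 km) < T7 (17.682 km) < …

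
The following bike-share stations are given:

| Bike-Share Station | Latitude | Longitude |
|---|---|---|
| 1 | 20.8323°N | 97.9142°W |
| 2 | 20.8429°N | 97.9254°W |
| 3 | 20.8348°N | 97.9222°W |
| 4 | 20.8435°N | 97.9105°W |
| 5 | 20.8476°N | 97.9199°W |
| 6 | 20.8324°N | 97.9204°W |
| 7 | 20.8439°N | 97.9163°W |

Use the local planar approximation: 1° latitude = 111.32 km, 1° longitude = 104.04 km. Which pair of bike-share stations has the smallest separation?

3 and 6

Pairwise distances:
1–2: 1.6584 km
1–3: 0.8776 km
1–4: 1.3049 km
1–5: 1.8035 km
1–6: 0.6451 km
1–7: 1.3097 km
2–3: 0.9612 km
2–4: 1.5516 km
2–5: 0.7754 km
2–6: 1.2794 km
2–7: 0.9533 km
3–4: 1.5555 km
3–5: 1.4448 km
3–6: 0.3263 km
3–7: 1.1845 km
4–5: 1.0792 km
4–6: 1.6086 km
4–7: 0.6051 km
5–6: 1.6929 km
5–7: 0.5567 km
6–7: 1.3494 km
Closest pair: 3–6 at 0.3263 km.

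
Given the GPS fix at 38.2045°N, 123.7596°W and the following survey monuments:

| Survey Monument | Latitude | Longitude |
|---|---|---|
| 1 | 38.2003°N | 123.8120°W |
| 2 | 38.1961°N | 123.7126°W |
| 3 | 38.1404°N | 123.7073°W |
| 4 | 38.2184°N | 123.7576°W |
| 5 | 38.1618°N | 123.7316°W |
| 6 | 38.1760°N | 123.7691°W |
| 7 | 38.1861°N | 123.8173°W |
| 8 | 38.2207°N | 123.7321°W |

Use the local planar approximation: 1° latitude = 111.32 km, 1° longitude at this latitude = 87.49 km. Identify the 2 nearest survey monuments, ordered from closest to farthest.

Distances from 38.2045°N, 123.7596°W:
1: 4.6083 km
2: 4.2170 km
3: 8.4767 km
4: 1.5572 km
5: 5.3475 km
6: 3.2797 km
7: 5.4479 km
8: 3.0068 km
Sorted: 4 (1.5572 km) < 8 (3.0068 km) < 6 (3.2797 km) < 2 (4.2170 km) < …

4, 8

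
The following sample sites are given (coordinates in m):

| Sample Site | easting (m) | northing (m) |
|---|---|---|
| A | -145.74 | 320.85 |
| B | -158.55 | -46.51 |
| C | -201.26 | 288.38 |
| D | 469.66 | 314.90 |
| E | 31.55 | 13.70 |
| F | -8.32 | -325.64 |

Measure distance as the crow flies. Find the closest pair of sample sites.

A and C

Pairwise distances:
A–B: 367.58 m
A–C: 64.32 m
A–D: 615.43 m
A–E: 354.64 m
A–F: 660.93 m
B–C: 337.60 m
B–D: 724.75 m
B–E: 199.41 m
B–F: 316.99 m
C–D: 671.44 m
C–E: 360.07 m
C–F: 643.62 m
D–E: 531.66 m
D–F: 799.22 m
E–F: 341.67 m
Closest pair: A–C at 64.32 m.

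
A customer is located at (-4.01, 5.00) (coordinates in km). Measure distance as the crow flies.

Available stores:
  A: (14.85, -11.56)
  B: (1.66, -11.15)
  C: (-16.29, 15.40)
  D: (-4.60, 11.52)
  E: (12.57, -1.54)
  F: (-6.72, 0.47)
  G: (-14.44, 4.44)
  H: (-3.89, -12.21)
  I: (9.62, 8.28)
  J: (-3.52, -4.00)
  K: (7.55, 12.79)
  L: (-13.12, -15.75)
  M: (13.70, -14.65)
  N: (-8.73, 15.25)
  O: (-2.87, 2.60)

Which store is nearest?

O

Distances from (-4.01, 5.00):
A: 25.10 km
B: 17.12 km
C: 16.09 km
D: 6.55 km
E: 17.82 km
F: 5.28 km
G: 10.45 km
H: 17.21 km
I: 14.02 km
J: 9.01 km
K: 13.94 km
L: 22.66 km
M: 26.45 km
N: 11.28 km
O: 2.66 km
Minimum: O at 2.66 km.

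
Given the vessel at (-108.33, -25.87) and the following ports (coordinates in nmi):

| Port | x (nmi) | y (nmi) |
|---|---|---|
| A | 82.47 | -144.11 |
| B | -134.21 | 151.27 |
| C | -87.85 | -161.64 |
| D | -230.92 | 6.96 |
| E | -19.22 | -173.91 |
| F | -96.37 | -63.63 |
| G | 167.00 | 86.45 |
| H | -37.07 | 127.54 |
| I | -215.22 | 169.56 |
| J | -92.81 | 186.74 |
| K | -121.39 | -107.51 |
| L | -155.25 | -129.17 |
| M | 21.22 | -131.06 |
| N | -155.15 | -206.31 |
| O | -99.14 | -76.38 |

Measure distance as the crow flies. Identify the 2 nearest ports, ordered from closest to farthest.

F, O

Distances from (-108.33, -25.87):
A: √((190.80)² + (-118.24)²) = √(36404.6400 + 13980.6976) = 224.47 nmi
B: √((-25.88)² + (177.14)²) = √(669.7744 + 31378.5796) = 179.02 nmi
C: √((20.48)² + (-135.77)²) = √(419.4304 + 18433.4929) = 137.31 nmi
D: √((-122.59)² + (32.83)²) = √(15028.3081 + 1077.8089) = 126.91 nmi
E: √((89.11)² + (-148.04)²) = √(7940.5921 + 21915.8416) = 172.79 nmi
F: √((11.96)² + (-37.76)²) = √(143.0416 + 1425.8176) = 39.61 nmi
G: √((275.33)² + (112.32)²) = √(75806.6089 + 12615.7824) = 297.36 nmi
H: √((71.26)² + (153.41)²) = √(5077.9876 + 23534.6281) = 169.15 nmi
I: √((-106.89)² + (195.43)²) = √(11425.4721 + 38192.8849) = 222.75 nmi
J: √((15.52)² + (212.61)²) = √(240.8704 + 45203.0121) = 213.18 nmi
K: √((-13.06)² + (-81.64)²) = √(170.5636 + 6665.0896) = 82.68 nmi
L: √((-46.92)² + (-103.30)²) = √(2201.4864 + 10670.8900) = 113.46 nmi
M: √((129.55)² + (-105.19)²) = √(16783.2025 + 11064.9361) = 166.88 nmi
N: √((-46.82)² + (-180.44)²) = √(2192.1124 + 32558.5936) = 186.42 nmi
O: √((9.19)² + (-50.51)²) = √(84.4561 + 2551.2601) = 51.34 nmi
Sorted: F (39.61 nmi) < O (51.34 nmi) < K (82.68 nmi) < L (113.46 nmi) < …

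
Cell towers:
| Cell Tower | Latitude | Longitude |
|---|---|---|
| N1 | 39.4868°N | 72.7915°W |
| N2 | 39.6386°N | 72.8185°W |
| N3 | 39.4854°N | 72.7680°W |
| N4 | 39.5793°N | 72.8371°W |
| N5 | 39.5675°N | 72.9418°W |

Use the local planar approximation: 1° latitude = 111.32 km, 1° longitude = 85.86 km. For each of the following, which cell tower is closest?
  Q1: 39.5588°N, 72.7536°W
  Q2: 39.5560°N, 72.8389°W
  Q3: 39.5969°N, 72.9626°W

Q1→N4; Q2→N4; Q3→N5

Q1 at 39.5588°N, 72.7536°W:
  N1: 8.6504 km
  N2: 10.4864 km
  N3: 8.2639 km
  N4: 7.5237 km
  N5: 16.1878 km
  → nearest: N4 (7.5237 km)
Q2 at 39.5560°N, 72.8389°W:
  N1: 8.7123 km
  N2: 9.3604 km
  N3: 9.9410 km
  N4: 2.5984 km
  N5: 8.9273 km
  → nearest: N4 (2.5984 km)
Q3 at 39.5969°N, 72.9626°W:
  N1: 19.1320 km
  N2: 13.2146 km
  N3: 20.8142 km
  N4: 10.9521 km
  N5: 3.7284 km
  → nearest: N5 (3.7284 km)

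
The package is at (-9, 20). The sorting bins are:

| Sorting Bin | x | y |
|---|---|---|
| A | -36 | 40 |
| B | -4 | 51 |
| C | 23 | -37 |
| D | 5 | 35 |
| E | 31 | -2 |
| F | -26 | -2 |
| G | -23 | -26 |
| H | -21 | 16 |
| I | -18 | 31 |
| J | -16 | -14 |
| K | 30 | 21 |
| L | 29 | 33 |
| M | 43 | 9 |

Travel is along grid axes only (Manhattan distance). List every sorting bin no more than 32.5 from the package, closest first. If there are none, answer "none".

H, I, D

Distances from (-9, 20):
A: |-27| + |20| = 27 + 20 = 47
B: |5| + |31| = 5 + 31 = 36
C: |32| + |-57| = 32 + 57 = 89
D: |14| + |15| = 14 + 15 = 29
E: |40| + |-22| = 40 + 22 = 62
F: |-17| + |-22| = 17 + 22 = 39
G: |-14| + |-46| = 14 + 46 = 60
H: |-12| + |-4| = 12 + 4 = 16
I: |-9| + |11| = 9 + 11 = 20
J: |-7| + |-34| = 7 + 34 = 41
K: |39| + |1| = 39 + 1 = 40
L: |38| + |13| = 38 + 13 = 51
M: |52| + |-11| = 52 + 11 = 63
Threshold 32.5: H (16), I (20), D (29) are within range.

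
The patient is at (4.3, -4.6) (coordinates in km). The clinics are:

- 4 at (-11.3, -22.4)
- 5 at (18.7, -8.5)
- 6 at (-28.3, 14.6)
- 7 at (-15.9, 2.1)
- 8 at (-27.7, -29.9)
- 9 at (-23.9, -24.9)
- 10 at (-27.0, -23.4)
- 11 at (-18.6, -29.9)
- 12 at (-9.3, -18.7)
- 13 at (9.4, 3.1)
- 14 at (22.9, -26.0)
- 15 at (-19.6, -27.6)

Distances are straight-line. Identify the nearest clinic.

Distances from (4.3, -4.6):
4: √((-15.6)² + (-17.8)²) = √(243.360 + 316.840) = 23.7 km
5: √((14.4)² + (-3.9)²) = √(207.360 + 15.210) = 14.9 km
6: √((-32.6)² + (19.2)²) = √(1062.760 + 368.640) = 37.8 km
7: √((-20.2)² + (6.7)²) = √(408.040 + 44.890) = 21.3 km
8: √((-32.0)² + (-25.3)²) = √(1024.000 + 640.090) = 40.8 km
9: √((-28.2)² + (-20.3)²) = √(795.240 + 412.090) = 34.7 km
10: √((-31.3)² + (-18.8)²) = √(979.690 + 353.440) = 36.5 km
11: √((-22.9)² + (-25.3)²) = √(524.410 + 640.090) = 34.1 km
12: √((-13.6)² + (-14.1)²) = √(184.960 + 198.810) = 19.6 km
13: √((5.1)² + (7.7)²) = √(26.010 + 59.290) = 9.2 km
14: √((18.6)² + (-21.4)²) = √(345.960 + 457.960) = 28.4 km
15: √((-23.9)² + (-23.0)²) = √(571.210 + 529.000) = 33.2 km
Minimum: 13 at 9.2 km.

13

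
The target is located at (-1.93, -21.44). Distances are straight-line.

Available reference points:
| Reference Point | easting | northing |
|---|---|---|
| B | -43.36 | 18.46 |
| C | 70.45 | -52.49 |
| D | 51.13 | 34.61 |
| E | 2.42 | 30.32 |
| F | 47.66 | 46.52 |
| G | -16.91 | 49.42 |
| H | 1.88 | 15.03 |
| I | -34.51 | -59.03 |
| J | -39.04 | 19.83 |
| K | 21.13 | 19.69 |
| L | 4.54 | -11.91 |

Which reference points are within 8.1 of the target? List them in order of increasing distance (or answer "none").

Distances from (-1.93, -21.44):
B: 57.52
C: 78.76
D: 77.18
E: 51.94
F: 84.13
G: 72.43
H: 36.67
I: 49.74
J: 55.50
K: 47.15
L: 11.52
Threshold 8.1: none within range.

none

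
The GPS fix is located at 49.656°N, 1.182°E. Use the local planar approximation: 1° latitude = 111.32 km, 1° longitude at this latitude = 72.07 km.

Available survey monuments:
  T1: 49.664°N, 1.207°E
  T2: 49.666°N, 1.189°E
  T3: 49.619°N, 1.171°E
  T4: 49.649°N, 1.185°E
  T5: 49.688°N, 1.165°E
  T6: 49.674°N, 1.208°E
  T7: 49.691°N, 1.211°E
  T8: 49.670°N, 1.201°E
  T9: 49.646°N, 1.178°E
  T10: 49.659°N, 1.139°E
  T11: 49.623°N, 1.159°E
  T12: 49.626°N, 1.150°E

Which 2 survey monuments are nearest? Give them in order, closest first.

Distances from 49.656°N, 1.182°E:
T1: √((0.008·111.32)² + (0.025·72.07)²) = √(0.79310 + 3.24630) = 2.010 km
T2: √((0.010·111.32)² + (0.007·72.07)²) = √(1.23921 + 0.25451) = 1.222 km
T3: √((-0.037·111.32)² + (-0.011·72.07)²) = √(16.96484 + 0.62848) = 4.194 km
T4: √((-0.007·111.32)² + (0.003·72.07)²) = √(0.60721 + 0.04675) = 0.809 km
T5: √((0.032·111.32)² + (-0.017·72.07)²) = √(12.68955 + 1.50109) = 3.767 km
T6: √((0.018·111.32)² + (0.026·72.07)²) = √(4.01505 + 3.51120) = 2.743 km
T7: √((0.035·111.32)² + (0.029·72.07)²) = √(15.18037 + 4.36823) = 4.421 km
T8: √((0.014·111.32)² + (0.019·72.07)²) = √(2.42886 + 1.87506) = 2.075 km
T9: √((-0.010·111.32)² + (-0.004·72.07)²) = √(1.23921 + 0.08311) = 1.150 km
T10: √((0.003·111.32)² + (-0.043·72.07)²) = √(0.11153 + 9.60386) = 3.117 km
T11: √((-0.033·111.32)² + (-0.023·72.07)²) = √(13.49504 + 2.74767) = 4.030 km
T12: √((-0.030·111.32)² + (-0.032·72.07)²) = √(11.15293 + 5.31874) = 4.059 km
Sorted: T4 (0.809 km) < T9 (1.150 km) < T2 (1.222 km) < T1 (2.010 km) < …

T4, T9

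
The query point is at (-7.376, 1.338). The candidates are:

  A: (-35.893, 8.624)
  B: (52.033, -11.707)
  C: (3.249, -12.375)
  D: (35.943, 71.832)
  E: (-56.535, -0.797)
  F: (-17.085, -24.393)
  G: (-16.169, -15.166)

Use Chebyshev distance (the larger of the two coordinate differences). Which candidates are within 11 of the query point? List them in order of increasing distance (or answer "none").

none

Distances from (-7.376, 1.338):
A: max(|-28.517|, |7.286|) = 28.517
B: max(|59.409|, |-13.045|) = 59.409
C: max(|10.625|, |-13.713|) = 13.713
D: max(|43.319|, |70.494|) = 70.494
E: max(|-49.159|, |-2.135|) = 49.159
F: max(|-9.709|, |-25.731|) = 25.731
G: max(|-8.793|, |-16.504|) = 16.504
Threshold 11: none within range.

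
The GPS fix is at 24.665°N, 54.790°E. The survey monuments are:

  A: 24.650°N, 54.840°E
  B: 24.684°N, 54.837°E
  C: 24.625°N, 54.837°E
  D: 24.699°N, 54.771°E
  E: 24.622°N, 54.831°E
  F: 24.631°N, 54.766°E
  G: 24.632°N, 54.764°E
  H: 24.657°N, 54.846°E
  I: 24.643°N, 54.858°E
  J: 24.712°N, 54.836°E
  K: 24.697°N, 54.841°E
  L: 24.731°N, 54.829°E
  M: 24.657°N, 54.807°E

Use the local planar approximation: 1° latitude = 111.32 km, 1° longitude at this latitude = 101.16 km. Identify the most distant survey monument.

L

Distances from 24.665°N, 54.790°E:
A: √((-0.015·111.32)² + (0.050·101.16)²) = √(2.78823 + 25.58336) = 5.326 km
B: √((0.019·111.32)² + (0.047·101.16)²) = √(4.47356 + 22.60546) = 5.204 km
C: √((-0.040·111.32)² + (0.047·101.16)²) = √(19.82743 + 22.60546) = 6.514 km
D: √((0.034·111.32)² + (-0.019·101.16)²) = √(14.32532 + 3.69424) = 4.245 km
E: √((-0.043·111.32)² + (0.041·101.16)²) = √(22.91307 + 17.20225) = 6.334 km
F: √((-0.034·111.32)² + (-0.024·101.16)²) = √(14.32532 + 5.89441) = 4.497 km
G: √((-0.033·111.32)² + (-0.026·101.16)²) = √(13.49504 + 6.91774) = 4.518 km
H: √((-0.008·111.32)² + (0.056·101.16)²) = √(0.79310 + 32.09177) = 5.735 km
I: √((-0.022·111.32)² + (0.068·101.16)²) = √(5.99780 + 47.31899) = 7.302 km
J: √((0.047·111.32)² + (0.046·101.16)²) = √(27.37424 + 21.65376) = 7.002 km
K: √((0.032·111.32)² + (0.051·101.16)²) = √(12.68955 + 26.61693) = 6.269 km
L: √((0.066·111.32)² + (0.039·101.16)²) = √(53.98017 + 15.56492) = 8.339 km
M: √((-0.008·111.32)² + (0.017·101.16)²) = √(0.79310 + 2.95744) = 1.937 km
Maximum: L at 8.339 km.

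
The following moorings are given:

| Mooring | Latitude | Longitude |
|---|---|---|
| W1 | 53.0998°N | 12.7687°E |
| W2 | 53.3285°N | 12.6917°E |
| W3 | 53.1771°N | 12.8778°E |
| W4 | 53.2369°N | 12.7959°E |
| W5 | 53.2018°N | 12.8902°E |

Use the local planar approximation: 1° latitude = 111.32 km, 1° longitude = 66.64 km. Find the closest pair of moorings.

W3 and W5

Pairwise distances:
W1–W2: √((0.2287·111.32)² + (-0.0770·66.64)²) = √(648.154775 + 26.330034) = 25.9708 km
W1–W3: √((0.0773·111.32)² + (0.1091·66.64)²) = √(74.046645 + 52.859065) = 11.2652 km
W1–W4: √((0.1371·111.32)² + (0.0272·66.64)²) = √(232.927789 + 3.285548) = 15.3692 km
W1–W5: √((0.1020·111.32)² + (0.1215·66.64)²) = √(128.927850 + 65.557522) = 13.9458 km
W2–W3: √((-0.1514·111.32)² + (0.1861·66.64)²) = √(284.052192 + 153.802262) = 20.9250 km
W2–W4: √((-0.0916·111.32)² + (0.1042·66.64)²) = √(103.977014 + 48.217581) = 12.3367 km
W2–W5: √((-0.1267·111.32)² + (0.1985·66.64)²) = √(198.929699 + 174.981042) = 19.3368 km
W3–W4: √((0.0598·111.32)² + (-0.0819·66.64)²) = √(44.314797 + 29.787755) = 8.6083 km
W3–W5: √((0.0247·111.32)² + (0.0124·66.64)²) = √(7.560322 + 0.682831) = 2.8711 km
W4–W5: √((-0.0351·111.32)² + (0.0943·66.64)²) = √(15.267243 + 39.490566) = 7.3999 km
Closest pair: W3–W5 at 2.8711 km.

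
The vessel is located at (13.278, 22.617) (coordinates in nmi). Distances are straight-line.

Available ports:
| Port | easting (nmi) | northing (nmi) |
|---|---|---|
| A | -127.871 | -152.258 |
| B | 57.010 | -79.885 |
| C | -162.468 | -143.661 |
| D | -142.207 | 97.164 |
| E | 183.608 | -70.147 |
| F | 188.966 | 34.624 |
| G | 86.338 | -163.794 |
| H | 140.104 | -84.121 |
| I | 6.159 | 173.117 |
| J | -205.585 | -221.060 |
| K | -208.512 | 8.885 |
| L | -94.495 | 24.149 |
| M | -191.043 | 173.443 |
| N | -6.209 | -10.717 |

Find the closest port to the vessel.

Distances from (13.278, 22.617):
A: √((-141.149)² + (-174.875)²) = √(19923.04020 + 30581.26562) = 224.732 nmi
B: √((43.732)² + (-102.502)²) = √(1912.48782 + 10506.66000) = 111.441 nmi
C: √((-175.746)² + (-166.278)²) = √(30886.65652 + 27648.37328) = 241.940 nmi
D: √((-155.485)² + (74.547)²) = √(24175.58522 + 5557.25521) = 172.432 nmi
E: √((170.330)² + (-92.764)²) = √(29012.30890 + 8605.15970) = 193.952 nmi
F: √((175.688)² + (12.007)²) = √(30866.27334 + 144.16805) = 176.098 nmi
G: √((73.060)² + (-186.411)²) = √(5337.76360 + 34749.06092) = 200.217 nmi
H: √((126.826)² + (-106.738)²) = √(16084.83428 + 11393.00064) = 165.764 nmi
I: √((-7.119)² + (150.500)²) = √(50.68016 + 22650.25000) = 150.668 nmi
J: √((-218.863)² + (-243.677)²) = √(47901.01277 + 59378.48033) = 327.535 nmi
K: √((-221.790)² + (-13.732)²) = √(49190.80410 + 188.56782) = 222.215 nmi
L: √((-107.773)² + (1.532)²) = √(11615.01953 + 2.34702) = 107.784 nmi
M: √((-204.321)² + (150.826)²) = √(41747.07104 + 22748.48228) = 253.960 nmi
N: √((-19.487)² + (-33.334)²) = √(379.74317 + 1111.15556) = 38.612 nmi
Minimum: N at 38.612 nmi.

N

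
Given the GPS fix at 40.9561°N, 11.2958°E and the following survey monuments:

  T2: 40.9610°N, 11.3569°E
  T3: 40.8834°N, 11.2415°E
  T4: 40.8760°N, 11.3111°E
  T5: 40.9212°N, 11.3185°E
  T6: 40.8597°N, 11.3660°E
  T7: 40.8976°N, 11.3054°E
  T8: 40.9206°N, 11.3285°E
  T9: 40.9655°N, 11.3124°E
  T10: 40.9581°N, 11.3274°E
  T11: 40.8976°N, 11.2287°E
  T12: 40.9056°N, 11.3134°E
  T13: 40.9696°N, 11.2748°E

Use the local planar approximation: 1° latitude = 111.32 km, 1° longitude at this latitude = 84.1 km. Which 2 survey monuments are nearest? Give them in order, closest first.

Distances from 40.9561°N, 11.2958°E:
T2: √((0.0049·111.32)² + (0.0611·84.1)²) = √(0.297535 + 26.404285) = 5.1674 km
T3: √((-0.0727·111.32)² + (-0.0543·84.1)²) = √(65.496066 + 20.854110) = 9.2925 km
T4: √((-0.0801·111.32)² + (0.0153·84.1)²) = √(79.508110 + 1.655674) = 9.0091 km
T5: √((-0.0349·111.32)² + (0.0227·84.1)²) = √(15.093753 + 3.644548) = 4.3288 km
T6: √((-0.0964·111.32)² + (0.0702·84.1)²) = √(115.159684 + 34.855091) = 12.2481 km
T7: √((-0.0585·111.32)² + (0.0096·84.1)²) = √(42.409009 + 0.651830) = 6.5621 km
T8: √((-0.0355·111.32)² + (0.0327·84.1)²) = √(15.617197 + 7.562885) = 4.8146 km
T9: √((0.0094·111.32)² + (0.0166·84.1)²) = √(1.094970 + 1.948984) = 1.7447 km
T10: √((0.0020·111.32)² + (0.0316·84.1)²) = √(0.049569 + 7.062625) = 2.6669 km
T11: √((-0.0585·111.32)² + (-0.0671·84.1)²) = √(42.409009 + 31.844690) = 8.6171 km
T12: √((-0.0505·111.32)² + (0.0176·84.1)²) = √(31.603061 + 2.190874) = 5.8133 km
T13: √((0.0135·111.32)² + (-0.0210·84.1)²) = √(2.258468 + 3.119109) = 2.3190 km
Sorted: T9 (1.7447 km) < T13 (2.3190 km) < T10 (2.6669 km) < T5 (4.3288 km) < …

T9, T13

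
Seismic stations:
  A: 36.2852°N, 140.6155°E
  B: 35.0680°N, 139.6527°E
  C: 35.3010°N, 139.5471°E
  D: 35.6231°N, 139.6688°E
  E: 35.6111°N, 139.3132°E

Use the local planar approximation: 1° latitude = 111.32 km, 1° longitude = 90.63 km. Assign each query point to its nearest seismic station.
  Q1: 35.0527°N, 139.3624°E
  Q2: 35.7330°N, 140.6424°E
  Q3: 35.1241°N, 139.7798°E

Q1→B; Q2→A; Q3→B

Q1 at 35.0527°N, 139.3624°E:
  A: 178.1071 km
  B: 26.3650 km
  C: 32.3144 km
  D: 69.3035 km
  E: 62.3208 km
  → nearest: B (26.3650 km)
Q2 at 35.7330°N, 140.6424°E:
  A: 61.5192 km
  B: 116.2995 km
  C: 110.3024 km
  D: 89.0815 km
  E: 121.2273 km
  → nearest: A (61.5192 km)
Q3 at 35.1241°N, 139.7798°E:
  A: 149.8098 km
  B: 13.1030 km
  C: 28.8542 km
  D: 56.4523 km
  E: 68.7554 km
  → nearest: B (13.1030 km)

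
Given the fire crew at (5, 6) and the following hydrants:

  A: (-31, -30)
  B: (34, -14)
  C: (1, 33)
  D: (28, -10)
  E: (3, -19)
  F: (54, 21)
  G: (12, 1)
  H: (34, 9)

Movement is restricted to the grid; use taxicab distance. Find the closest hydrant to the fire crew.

Distances from (5, 6):
A: |-36| + |-36| = 36 + 36 = 72
B: |29| + |-20| = 29 + 20 = 49
C: |-4| + |27| = 4 + 27 = 31
D: |23| + |-16| = 23 + 16 = 39
E: |-2| + |-25| = 2 + 25 = 27
F: |49| + |15| = 49 + 15 = 64
G: |7| + |-5| = 7 + 5 = 12
H: |29| + |3| = 29 + 3 = 32
Minimum: G at 12.

G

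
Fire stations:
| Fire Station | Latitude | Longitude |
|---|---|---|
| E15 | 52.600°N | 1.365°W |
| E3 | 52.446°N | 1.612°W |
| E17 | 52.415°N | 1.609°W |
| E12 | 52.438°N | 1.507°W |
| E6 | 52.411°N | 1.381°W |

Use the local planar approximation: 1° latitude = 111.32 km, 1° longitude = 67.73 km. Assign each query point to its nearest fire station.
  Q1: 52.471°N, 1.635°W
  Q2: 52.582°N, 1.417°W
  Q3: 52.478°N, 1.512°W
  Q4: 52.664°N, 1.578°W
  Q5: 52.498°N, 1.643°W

Q1 at 52.471°N, 1.635°W:
  E15: 23.252 km
  E3: 3.189 km
  E17: 6.478 km
  E12: 9.416 km
  E6: 18.455 km
  → nearest: E3 (3.189 km)
Q2 at 52.582°N, 1.417°W:
  E15: 4.052 km
  E3: 20.091 km
  E17: 22.687 km
  E12: 17.150 km
  E6: 19.191 km
  → nearest: E15 (4.052 km)
Q3 at 52.478°N, 1.512°W:
  E15: 16.840 km
  E3: 7.653 km
  E17: 9.610 km
  E12: 4.466 km
  E6: 11.591 km
  → nearest: E12 (4.466 km)
Q4 at 52.664°N, 1.578°W:
  E15: 16.090 km
  E3: 24.377 km
  E17: 27.798 km
  E12: 25.614 km
  E6: 31.165 km
  → nearest: E15 (16.090 km)
Q5 at 52.498°N, 1.643°W:
  E15: 21.988 km
  E3: 6.158 km
  E17: 9.522 km
  E12: 11.378 km
  E6: 20.216 km
  → nearest: E3 (6.158 km)

Q1→E3; Q2→E15; Q3→E12; Q4→E15; Q5→E3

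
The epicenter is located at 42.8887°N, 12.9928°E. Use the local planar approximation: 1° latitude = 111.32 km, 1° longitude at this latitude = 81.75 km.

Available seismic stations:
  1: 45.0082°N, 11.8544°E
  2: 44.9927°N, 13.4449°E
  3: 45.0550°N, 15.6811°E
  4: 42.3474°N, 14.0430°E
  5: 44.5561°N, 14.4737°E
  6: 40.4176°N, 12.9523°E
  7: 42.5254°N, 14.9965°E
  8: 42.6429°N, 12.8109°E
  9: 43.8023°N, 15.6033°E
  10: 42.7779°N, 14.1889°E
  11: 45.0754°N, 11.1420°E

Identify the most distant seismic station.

Distances from 42.8887°N, 12.9928°E:
1: √((2.1195·111.32)² + (-1.1384·81.75)²) = √(55668.976559 + 8660.945322) = 253.6334 km
2: √((2.1040·111.32)² + (0.4521·81.75)²) = √(54857.734251 + 1365.980617) = 237.1154 km
3: √((2.1663·111.32)² + (2.6883·81.75)²) = √(58154.535973 + 48298.204581) = 326.2710 km
4: √((-0.5413·111.32)² + (1.0502·81.75)²) = √(3630.968234 + 7370.883560) = 104.8897 km
5: √((1.6674·111.32)² + (1.4809·81.75)²) = √(34452.916346 + 14656.389192) = 221.6062 km
6: √((-2.4711·111.32)² + (-0.0405·81.75)²) = √(75670.575464 + 10.961893) = 275.1028 km
7: √((-0.3633·111.32)² + (2.0037·81.75)²) = √(1635.600336 + 26831.250816) = 168.7212 km
8: √((-0.2458·111.32)² + (-0.1819·81.75)²) = √(748.703998 + 221.126566) = 31.1421 km
9: √((0.9136·111.32)² + (2.6105·81.75)²) = √(10343.287041 + 45543.134520) = 236.4031 km
10: √((-0.1108·111.32)² + (1.1961·81.75)²) = √(152.133871 + 9561.158184) = 98.5560 km
11: √((2.1867·111.32)² + (-1.8508·81.75)²) = √(59254.973089 + 22892.567548) = 286.6139 km
Maximum: 3 at 326.2710 km.

3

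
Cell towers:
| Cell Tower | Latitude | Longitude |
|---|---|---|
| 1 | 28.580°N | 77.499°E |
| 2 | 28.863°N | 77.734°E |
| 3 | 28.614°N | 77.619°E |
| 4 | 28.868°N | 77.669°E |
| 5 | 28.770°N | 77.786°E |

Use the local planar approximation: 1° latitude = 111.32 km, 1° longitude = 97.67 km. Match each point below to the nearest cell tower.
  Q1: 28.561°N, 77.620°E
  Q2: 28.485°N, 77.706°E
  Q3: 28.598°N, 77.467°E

Q1→3; Q2→3; Q3→1

Q1 at 28.561°N, 77.620°E:
  1: √((0.019·111.32)² + (-0.121·97.67)²) = √(4.47356 + 139.66678) = 12.006 km
  2: √((0.302·111.32)² + (0.114·97.67)²) = √(1130.21296 + 123.97442) = 35.415 km
  3: √((0.053·111.32)² + (-0.001·97.67)²) = √(34.80953 + 0.00954) = 5.901 km
  4: √((0.307·111.32)² + (0.049·97.67)²) = √(1167.94703 + 22.90417) = 34.509 km
  5: √((0.209·111.32)² + (0.166·97.67)²) = √(541.30117 + 262.86850) = 28.358 km
  → nearest: 3 (5.901 km)
Q2 at 28.485°N, 77.706°E:
  1: √((0.095·111.32)² + (-0.207·97.67)²) = √(111.83909 + 408.75499) = 22.817 km
  2: √((0.378·111.32)² + (0.028·97.67)²) = √(1770.63887 + 7.47891) = 42.168 km
  3: √((0.129·111.32)² + (-0.087·97.67)²) = √(206.21764 + 72.20394) = 16.686 km
  4: √((0.383·111.32)² + (-0.037·97.67)²) = √(1817.79098 + 13.05948) = 42.788 km
  5: √((0.285·111.32)² + (0.080·97.67)²) = √(1006.55177 + 61.05234) = 32.674 km
  → nearest: 3 (16.686 km)
Q3 at 28.598°N, 77.467°E:
  1: √((-0.018·111.32)² + (0.032·97.67)²) = √(4.01505 + 9.76838) = 3.713 km
  2: √((0.265·111.32)² + (0.267·97.67)²) = √(870.23820 + 680.05635) = 39.374 km
  3: √((0.016·111.32)² + (0.152·97.67)²) = √(3.17239 + 220.39897) = 14.952 km
  4: √((0.270·111.32)² + (0.202·97.67)²) = √(903.38718 + 389.24686) = 35.953 km
  5: √((0.172·111.32)² + (0.319·97.67)²) = √(366.60914 + 970.74182) = 36.570 km
  → nearest: 1 (3.713 km)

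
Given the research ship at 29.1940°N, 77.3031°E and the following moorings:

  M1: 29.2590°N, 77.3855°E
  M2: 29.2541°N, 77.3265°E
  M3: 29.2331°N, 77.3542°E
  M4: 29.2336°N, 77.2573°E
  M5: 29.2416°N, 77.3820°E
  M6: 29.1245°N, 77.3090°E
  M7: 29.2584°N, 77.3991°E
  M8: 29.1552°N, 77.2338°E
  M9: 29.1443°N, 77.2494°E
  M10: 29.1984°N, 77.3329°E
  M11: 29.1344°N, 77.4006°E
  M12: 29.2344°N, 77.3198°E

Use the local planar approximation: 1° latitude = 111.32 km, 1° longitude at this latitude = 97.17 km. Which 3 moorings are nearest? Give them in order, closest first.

Distances from 29.1940°N, 77.3031°E:
M1: √((0.0650·111.32)² + (0.0824·97.17)²) = √(52.356802 + 64.108974) = 10.7919 km
M2: √((0.0601·111.32)² + (0.0234·97.17)²) = √(44.760542 + 5.170066) = 7.0662 km
M3: √((0.0391·111.32)² + (0.0511·97.17)²) = √(18.945231 + 24.655068) = 6.6031 km
M4: √((0.0396·111.32)² + (-0.0458·97.17)²) = √(19.432862 + 19.805936) = 6.2641 km
M5: √((0.0476·111.32)² + (0.0789·97.17)²) = √(28.077621 + 58.778488) = 9.3197 km
M6: √((-0.0695·111.32)² + (0.0059·97.17)²) = √(59.857146 + 0.328676) = 7.7580 km
M7: √((0.0644·111.32)² + (0.0960·97.17)²) = √(51.394676 + 87.017554) = 11.7649 km
M8: √((-0.0388·111.32)² + (-0.0693·97.17)²) = √(18.655627 + 45.345153) = 8.0000 km
M9: √((-0.0497·111.32)² + (-0.0537·97.17)²) = √(30.609707 + 27.227827) = 7.6051 km
M10: √((0.0044·111.32)² + (0.0298·97.17)²) = √(0.239912 + 8.384882) = 2.9368 km
M11: √((-0.0596·111.32)² + (0.0975·97.17)²) = √(44.018873 + 89.758097) = 11.5662 km
M12: √((0.0404·111.32)² + (0.0167·97.17)²) = √(20.225959 + 2.633282) = 4.7811 km
Sorted: M10 (2.9368 km) < M12 (4.7811 km) < M4 (6.2641 km) < M3 (6.6031 km) < M2 (7.0662 km) < …

M10, M12, M4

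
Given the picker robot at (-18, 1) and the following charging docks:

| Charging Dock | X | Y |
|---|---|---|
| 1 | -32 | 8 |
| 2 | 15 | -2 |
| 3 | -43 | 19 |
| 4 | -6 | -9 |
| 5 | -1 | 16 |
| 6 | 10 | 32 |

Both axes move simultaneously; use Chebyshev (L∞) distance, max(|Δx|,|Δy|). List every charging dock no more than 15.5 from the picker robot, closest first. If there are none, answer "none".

4, 1

Distances from (-18, 1):
1: 14
2: 33
3: 25
4: 12
5: 17
6: 31
Threshold 15.5: 4 (12), 1 (14) are within range.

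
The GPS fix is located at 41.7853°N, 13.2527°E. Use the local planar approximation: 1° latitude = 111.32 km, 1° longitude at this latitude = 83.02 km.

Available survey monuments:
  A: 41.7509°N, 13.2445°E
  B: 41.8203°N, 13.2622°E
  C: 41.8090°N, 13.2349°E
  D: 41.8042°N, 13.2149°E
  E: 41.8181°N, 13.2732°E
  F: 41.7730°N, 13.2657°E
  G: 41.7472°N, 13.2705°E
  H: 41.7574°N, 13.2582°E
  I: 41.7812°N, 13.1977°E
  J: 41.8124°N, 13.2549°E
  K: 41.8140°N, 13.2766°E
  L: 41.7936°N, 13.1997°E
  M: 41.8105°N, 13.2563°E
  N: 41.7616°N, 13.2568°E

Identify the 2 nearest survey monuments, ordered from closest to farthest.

Distances from 41.7853°N, 13.2527°E:
A: 3.8894 km
B: 3.9752 km
C: 3.0240 km
D: 3.7782 km
E: 4.0285 km
F: 1.7434 km
G: 4.4914 km
H: 3.1392 km
I: 4.5889 km
J: 3.0223 km
K: 3.7609 km
L: 4.4960 km
M: 2.8211 km
N: 2.6602 km
Sorted: F (1.7434 km) < N (2.6602 km) < M (2.8211 km) < J (3.0223 km) < …

F, N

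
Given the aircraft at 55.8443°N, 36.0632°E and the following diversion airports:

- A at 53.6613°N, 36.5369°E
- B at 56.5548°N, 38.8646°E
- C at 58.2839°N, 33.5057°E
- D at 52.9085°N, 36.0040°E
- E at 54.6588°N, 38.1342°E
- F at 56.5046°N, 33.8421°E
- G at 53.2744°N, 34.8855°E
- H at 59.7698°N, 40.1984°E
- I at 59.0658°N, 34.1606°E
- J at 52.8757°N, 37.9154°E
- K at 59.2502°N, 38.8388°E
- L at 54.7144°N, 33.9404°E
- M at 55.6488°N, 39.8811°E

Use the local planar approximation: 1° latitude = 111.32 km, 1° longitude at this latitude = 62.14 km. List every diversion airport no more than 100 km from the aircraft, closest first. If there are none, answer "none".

Distances from 55.8443°N, 36.0632°E:
A: 244.7878 km
B: 191.2045 km
C: 314.6589 km
D: 326.8340 km
E: 184.3303 km
F: 156.3720 km
G: 295.2933 km
H: 506.9383 km
I: 377.6032 km
J: 349.9341 km
K: 416.5317 km
L: 182.2668 km
M: 238.2404 km
Threshold 100 km: none within range.

none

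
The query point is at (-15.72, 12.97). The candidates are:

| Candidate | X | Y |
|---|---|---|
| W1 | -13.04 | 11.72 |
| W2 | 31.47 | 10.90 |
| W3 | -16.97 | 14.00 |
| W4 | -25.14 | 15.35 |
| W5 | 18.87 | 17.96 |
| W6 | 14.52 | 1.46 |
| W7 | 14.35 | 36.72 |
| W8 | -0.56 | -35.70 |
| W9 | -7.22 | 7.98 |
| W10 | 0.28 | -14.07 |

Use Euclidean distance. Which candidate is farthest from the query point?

Distances from (-15.72, 12.97):
W1: 2.96
W2: 47.24
W3: 1.62
W4: 9.72
W5: 34.95
W6: 32.36
W7: 38.32
W8: 50.98
W9: 9.86
W10: 31.42
Maximum: W8 at 50.98.

W8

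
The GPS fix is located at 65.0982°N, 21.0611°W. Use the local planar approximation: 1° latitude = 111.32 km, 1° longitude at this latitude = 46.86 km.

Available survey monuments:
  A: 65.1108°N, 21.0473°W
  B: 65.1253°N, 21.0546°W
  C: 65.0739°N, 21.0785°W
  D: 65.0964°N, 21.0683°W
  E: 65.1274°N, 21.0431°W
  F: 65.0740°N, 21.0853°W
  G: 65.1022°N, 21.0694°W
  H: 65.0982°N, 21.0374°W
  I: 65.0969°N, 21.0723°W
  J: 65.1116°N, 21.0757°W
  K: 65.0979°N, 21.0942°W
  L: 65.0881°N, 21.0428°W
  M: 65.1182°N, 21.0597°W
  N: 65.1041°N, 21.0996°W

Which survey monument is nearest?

Distances from 65.0982°N, 21.0611°W:
A: 1.5445 km
B: 3.0321 km
C: 2.8253 km
D: 0.3924 km
E: 3.3582 km
F: 2.9229 km
G: 0.5912 km
H: 1.1106 km
I: 0.5444 km
J: 1.6411 km
K: 1.5514 km
L: 1.4140 km
M: 2.2274 km
N: 1.9199 km
Minimum: D at 0.3924 km.

D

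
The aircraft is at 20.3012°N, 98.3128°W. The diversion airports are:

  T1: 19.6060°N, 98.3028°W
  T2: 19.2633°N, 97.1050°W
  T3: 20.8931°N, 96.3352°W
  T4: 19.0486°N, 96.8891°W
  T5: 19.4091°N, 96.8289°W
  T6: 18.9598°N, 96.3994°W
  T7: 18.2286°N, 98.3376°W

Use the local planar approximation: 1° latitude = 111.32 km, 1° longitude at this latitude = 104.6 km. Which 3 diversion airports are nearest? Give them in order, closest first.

Distances from 20.3012°N, 98.3128°W:
T1: √((-0.6952·111.32)² + (0.0100·104.6)²) = √(5989.160094 + 1.094116) = 77.3967 km
T2: √((-1.0379·111.32)² + (1.2078·104.6)²) = √(13349.266991 + 15960.754575) = 171.2017 km
T3: √((0.5919·111.32)² + (1.9776·104.6)²) = √(4341.532688 + 42789.801900) = 217.0975 km
T4: √((-1.2526·111.32)² + (1.4237·104.6)²) = √(19443.355196 + 22176.874518) = 204.0104 km
T5: √((-0.8921·111.32)² + (1.4839·104.6)²) = √(9862.192473 + 24091.988030) = 184.2666 km
T6: √((-1.3414·111.32)² + (1.9134·104.6)²) = √(22297.850500 + 40056.676062) = 249.7089 km
T7: √((-2.0726·111.32)² + (-0.0248·104.6)²) = √(53232.563761 + 6.729251) = 230.7364 km
Sorted: T1 (77.3967 km) < T2 (171.2017 km) < T5 (184.2666 km) < T4 (204.0104 km) < T3 (217.0975 km) < …

T1, T2, T5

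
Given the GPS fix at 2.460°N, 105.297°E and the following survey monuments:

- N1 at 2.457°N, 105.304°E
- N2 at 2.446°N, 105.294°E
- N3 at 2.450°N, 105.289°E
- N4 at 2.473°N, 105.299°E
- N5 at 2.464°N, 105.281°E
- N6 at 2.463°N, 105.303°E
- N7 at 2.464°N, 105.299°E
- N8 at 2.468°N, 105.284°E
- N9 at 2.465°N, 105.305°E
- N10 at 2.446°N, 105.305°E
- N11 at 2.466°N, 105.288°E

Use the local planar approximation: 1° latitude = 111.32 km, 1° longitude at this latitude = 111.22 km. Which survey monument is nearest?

N7

Distances from 2.460°N, 105.297°E:
N1: 0.847 km
N2: 1.594 km
N3: 1.425 km
N4: 1.464 km
N5: 1.834 km
N6: 0.746 km
N7: 0.498 km
N8: 1.698 km
N9: 1.050 km
N10: 1.795 km
N11: 1.203 km
Minimum: N7 at 0.498 km.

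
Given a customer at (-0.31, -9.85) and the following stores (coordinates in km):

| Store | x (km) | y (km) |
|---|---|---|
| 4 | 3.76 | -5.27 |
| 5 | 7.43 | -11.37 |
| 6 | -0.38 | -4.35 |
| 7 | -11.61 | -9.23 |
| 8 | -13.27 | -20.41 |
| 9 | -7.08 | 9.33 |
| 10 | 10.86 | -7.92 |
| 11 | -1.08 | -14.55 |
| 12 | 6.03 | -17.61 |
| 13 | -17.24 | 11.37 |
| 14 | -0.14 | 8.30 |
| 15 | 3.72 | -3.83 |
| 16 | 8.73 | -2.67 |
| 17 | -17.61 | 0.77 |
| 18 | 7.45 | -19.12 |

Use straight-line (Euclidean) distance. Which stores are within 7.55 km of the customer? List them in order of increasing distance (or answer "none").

Distances from (-0.31, -9.85):
4: √((4.07)² + (4.58)²) = √(16.5649 + 20.9764) = 6.13 km
5: √((7.74)² + (-1.52)²) = √(59.9076 + 2.3104) = 7.89 km
6: √((-0.07)² + (5.50)²) = √(0.0049 + 30.2500) = 5.50 km
7: √((-11.30)² + (0.62)²) = √(127.6900 + 0.3844) = 11.32 km
8: √((-12.96)² + (-10.56)²) = √(167.9616 + 111.5136) = 16.72 km
9: √((-6.77)² + (19.18)²) = √(45.8329 + 367.8724) = 20.34 km
10: √((11.17)² + (1.93)²) = √(124.7689 + 3.7249) = 11.34 km
11: √((-0.77)² + (-4.70)²) = √(0.5929 + 22.0900) = 4.76 km
12: √((6.34)² + (-7.76)²) = √(40.1956 + 60.2176) = 10.02 km
13: √((-16.93)² + (21.22)²) = √(286.6249 + 450.2884) = 27.15 km
14: √((0.17)² + (18.15)²) = √(0.0289 + 329.4225) = 18.15 km
15: √((4.03)² + (6.02)²) = √(16.2409 + 36.2404) = 7.24 km
16: √((9.04)² + (7.18)²) = √(81.7216 + 51.5524) = 11.54 km
17: √((-17.30)² + (10.62)²) = √(299.2900 + 112.7844) = 20.30 km
18: √((7.76)² + (-9.27)²) = √(60.2176 + 85.9329) = 12.09 km
Threshold 7.55 km: 11 (4.76 km), 6 (5.50 km), 4 (6.13 km), 15 (7.24 km) are within range.

11, 6, 4, 15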